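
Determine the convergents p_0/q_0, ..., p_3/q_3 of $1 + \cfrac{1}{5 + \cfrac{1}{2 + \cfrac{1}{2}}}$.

1/1, 6/5, 13/11, 32/27

Using the convergent recurrence p_i = a_i*p_{i-1} + p_{i-2}, q_i = a_i*q_{i-1} + q_{i-2} with p_{-2}=0, p_{-1}=1, q_{-2}=1, q_{-1}=0:
  i=0: a_0=1, p_0 = 1*1 + 0 = 1, q_0 = 1*0 + 1 = 1.
  i=1: a_1=5, p_1 = 5*1 + 1 = 6, q_1 = 5*1 + 0 = 5.
  i=2: a_2=2, p_2 = 2*6 + 1 = 13, q_2 = 2*5 + 1 = 11.
  i=3: a_3=2, p_3 = 2*13 + 6 = 32, q_3 = 2*11 + 5 = 27.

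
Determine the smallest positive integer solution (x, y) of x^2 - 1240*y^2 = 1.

First expand sqrt(1240) as a continued fraction. With x_i = (sqrt(1240) + m_i)/d_i and (m_0, d_0) = (0, 1): a_0 = floor(sqrt(1240)) = 35, since 35^2 = 1225 <= 1240 < 1296 = 36^2.
Iterate m_{i+1} = d_i*a_i - m_i, d_{i+1} = (1240 - m_{i+1}^2)/d_i, a_{i+1} = floor((a_0 + m_{i+1})/d_{i+1}):
  m_1 = 1*35 - 0 = 35, d_1 = (1240 - 35^2)/1 = 15/1 = 15, a_1 = floor((35 + 35)/15) = 4.
  m_2 = 15*4 - 35 = 25, d_2 = (1240 - 25^2)/15 = 615/15 = 41, a_2 = floor((35 + 25)/41) = 1.
  m_3 = 41*1 - 25 = 16, d_3 = (1240 - 16^2)/41 = 984/41 = 24, a_3 = floor((35 + 16)/24) = 2.
  m_4 = 24*2 - 16 = 32, d_4 = (1240 - 32^2)/24 = 216/24 = 9, a_4 = floor((35 + 32)/9) = 7.
  m_5 = 9*7 - 32 = 31, d_5 = (1240 - 31^2)/9 = 279/9 = 31, a_5 = floor((35 + 31)/31) = 2.
  m_6 = 31*2 - 31 = 31, d_6 = (1240 - 31^2)/31 = 279/31 = 9, a_6 = floor((35 + 31)/9) = 7.
  m_7 = 9*7 - 31 = 32, d_7 = (1240 - 32^2)/9 = 216/9 = 24, a_7 = floor((35 + 32)/24) = 2.
  m_8 = 24*2 - 32 = 16, d_8 = (1240 - 16^2)/24 = 984/24 = 41, a_8 = floor((35 + 16)/41) = 1.
  m_9 = 41*1 - 16 = 25, d_9 = (1240 - 25^2)/41 = 615/41 = 15, a_9 = floor((35 + 25)/15) = 4.
  m_10 = 15*4 - 25 = 35, d_10 = (1240 - 35^2)/15 = 15/15 = 1, a_10 = floor((35 + 35)/1) = 70.
  m_11 = 1*70 - 35 = 35, d_11 = (1240 - 35^2)/1 = 15/1 = 15: (m_11, d_11) = (m_1, d_1) = (35, 15), so from here the quotients repeat a_1, ..., a_10; the period length is 10.
So sqrt(1240) = [35; (4, 1, 2, 7, 2, 7, 2, 1, 4, 70)] with period length k = 10.
k is even, so the fundamental solution of x^2 - 1240y^2 = 1 is (p_{k-1}, q_{k-1}) = (p_9, q_9); compute convergents through index 9.
Convergents (p_i = a_i*p_{i-1} + p_{i-2}, q_i = a_i*q_{i-1} + q_{i-2} with p_{-2}=0, p_{-1}=1, q_{-2}=1, q_{-1}=0):
  i=0: a_0=35, p_0 = 35*1 + 0 = 35, q_0 = 35*0 + 1 = 1.
  i=1: a_1=4, p_1 = 4*35 + 1 = 141, q_1 = 4*1 + 0 = 4.
  i=2: a_2=1, p_2 = 1*141 + 35 = 176, q_2 = 1*4 + 1 = 5.
  i=3: a_3=2, p_3 = 2*176 + 141 = 493, q_3 = 2*5 + 4 = 14.
  i=4: a_4=7, p_4 = 7*493 + 176 = 3627, q_4 = 7*14 + 5 = 103.
  i=5: a_5=2, p_5 = 2*3627 + 493 = 7747, q_5 = 2*103 + 14 = 220.
  i=6: a_6=7, p_6 = 7*7747 + 3627 = 57856, q_6 = 7*220 + 103 = 1643.
  i=7: a_7=2, p_7 = 2*57856 + 7747 = 123459, q_7 = 2*1643 + 220 = 3506.
  i=8: a_8=1, p_8 = 1*123459 + 57856 = 181315, q_8 = 1*3506 + 1643 = 5149.
  i=9: a_9=4, p_9 = 4*181315 + 123459 = 848719, q_9 = 4*5149 + 3506 = 24102.
Check: 848719^2 - 1240*24102^2 = 720323940961 - 720323940960 = 1, so (x, y) = (848719, 24102) solves the equation, and by the theorem it is the least positive solution.

(x, y) = (848719, 24102)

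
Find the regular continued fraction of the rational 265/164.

Run the Euclidean algorithm on 265 and 164; the successive quotients are the partial quotients a_0, a_1, ... (each step inverts the fractional part left over by the previous one):
  265 = 1*164 + 101, so a_0 = 1.
  164 = 1*101 + 63, so a_1 = 1.
  101 = 1*63 + 38, so a_2 = 1.
  63 = 1*38 + 25, so a_3 = 1.
  38 = 1*25 + 13, so a_4 = 1.
  25 = 1*13 + 12, so a_5 = 1.
  13 = 1*12 + 1, so a_6 = 1.
  12 = 12*1 + 0, so a_7 = 12.
The remainder reaches 0 after 8 divisions, so the expansion has 8 partial quotients, read off in order.

[1; 1, 1, 1, 1, 1, 1, 12]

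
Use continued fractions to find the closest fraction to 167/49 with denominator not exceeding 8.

17/5

Expand x = 167/49 as a continued fraction with the Euclidean algorithm:
  167 = 3*49 + 20, so a_0 = 3.
  49 = 2*20 + 9, so a_1 = 2.
  20 = 2*9 + 2, so a_2 = 2.
  9 = 4*2 + 1, so a_3 = 4.
  2 = 2*1 + 0, so a_4 = 2.
so x = [3; 2, 2, 4, 2].
Convergents (p_i = a_i*p_{i-1} + p_{i-2}, q_i = a_i*q_{i-1} + q_{i-2} with p_{-2}=0, p_{-1}=1, q_{-2}=1, q_{-1}=0), until the denominator exceeds 8:
  i=0: a_0=3, p_0 = 3*1 + 0 = 3, q_0 = 3*0 + 1 = 1.
  i=1: a_1=2, p_1 = 2*3 + 1 = 7, q_1 = 2*1 + 0 = 2.
  i=2: a_2=2, p_2 = 2*7 + 3 = 17, q_2 = 2*2 + 1 = 5.
  i=3: a_3=4, p_3 = 4*17 + 7 = 75, q_3 = 4*5 + 2 = 22.
q_3 = 22 > 8, so the last convergent with denominator <= 8 is p_2/q_2 = 17/5.
The closest fraction with denominator <= 8 is either p_2/q_2 or the intermediate fraction (k*p_2 + p_1)/(k*q_2 + q_1) with the largest k >= 1 whose denominator stays <= 8; these approach x as k grows, and every other convergent or intermediate fraction in range is farther away.
Largest k: floor((8 - q_1)/q_2) = floor((8 - 2)/5) = 1.
That gives (1*17 + 7)/(1*5 + 2) = 24/7.
Compare the errors: |x - 17/5| = |167*5 - 17*49|/(49*5) = 2/245, and |x - 24/7| = |167*7 - 24*49|/(49*7) = 7/343.
Cross-multiplying, 2*343 = 686 < 1715 = 7*245, so 2/245 is smaller: the convergent 17/5 is closer to x than 24/7.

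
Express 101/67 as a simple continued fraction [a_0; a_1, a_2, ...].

Run the Euclidean algorithm on 101 and 67; the successive quotients are the partial quotients a_0, a_1, ... (each step inverts the fractional part left over by the previous one):
  101 = 1*67 + 34, so a_0 = 1.
  67 = 1*34 + 33, so a_1 = 1.
  34 = 1*33 + 1, so a_2 = 1.
  33 = 33*1 + 0, so a_3 = 33.
The remainder reaches 0 after 4 divisions, so the expansion has 4 partial quotients, read off in order.

[1; 1, 1, 33]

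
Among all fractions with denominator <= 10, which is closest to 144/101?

10/7

Expand x = 144/101 as a continued fraction with the Euclidean algorithm:
  144 = 1*101 + 43, so a_0 = 1.
  101 = 2*43 + 15, so a_1 = 2.
  43 = 2*15 + 13, so a_2 = 2.
  15 = 1*13 + 2, so a_3 = 1.
  13 = 6*2 + 1, so a_4 = 6.
  2 = 2*1 + 0, so a_5 = 2.
so x = [1; 2, 2, 1, 6, 2].
Convergents (p_i = a_i*p_{i-1} + p_{i-2}, q_i = a_i*q_{i-1} + q_{i-2} with p_{-2}=0, p_{-1}=1, q_{-2}=1, q_{-1}=0), until the denominator exceeds 10:
  i=0: a_0=1, p_0 = 1*1 + 0 = 1, q_0 = 1*0 + 1 = 1.
  i=1: a_1=2, p_1 = 2*1 + 1 = 3, q_1 = 2*1 + 0 = 2.
  i=2: a_2=2, p_2 = 2*3 + 1 = 7, q_2 = 2*2 + 1 = 5.
  i=3: a_3=1, p_3 = 1*7 + 3 = 10, q_3 = 1*5 + 2 = 7.
  i=4: a_4=6, p_4 = 6*10 + 7 = 67, q_4 = 6*7 + 5 = 47.
q_4 = 47 > 10, so the last convergent with denominator <= 10 is p_3/q_3 = 10/7.
The closest fraction with denominator <= 10 is either p_3/q_3 or the intermediate fraction (k*p_3 + p_2)/(k*q_3 + q_2) with the largest k >= 1 whose denominator stays <= 10; these approach x as k grows, and every other convergent or intermediate fraction in range is farther away.
Largest k: floor((10 - q_2)/q_3) = floor((10 - 5)/7) = 0.
Since k = 0, no intermediate fraction beyond p_3/q_3 has denominator <= 10, so the convergent 10/7 is the closest (its error is |144*7 - 10*101|/(101*7) = 2/707).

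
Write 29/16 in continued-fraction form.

[1; 1, 4, 3]

Run the Euclidean algorithm on 29 and 16; the successive quotients are the partial quotients a_0, a_1, ... (each step inverts the fractional part left over by the previous one):
  29 = 1*16 + 13, so a_0 = 1.
  16 = 1*13 + 3, so a_1 = 1.
  13 = 4*3 + 1, so a_2 = 4.
  3 = 3*1 + 0, so a_3 = 3.
The remainder reaches 0 after 4 divisions, so the expansion has 4 partial quotients, read off in order.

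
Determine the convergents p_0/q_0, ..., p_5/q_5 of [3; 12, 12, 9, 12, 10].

3/1, 37/12, 447/145, 4060/1317, 49167/15949, 495730/160807

Using the convergent recurrence p_i = a_i*p_{i-1} + p_{i-2}, q_i = a_i*q_{i-1} + q_{i-2} with p_{-2}=0, p_{-1}=1, q_{-2}=1, q_{-1}=0:
  i=0: a_0=3, p_0 = 3*1 + 0 = 3, q_0 = 3*0 + 1 = 1.
  i=1: a_1=12, p_1 = 12*3 + 1 = 37, q_1 = 12*1 + 0 = 12.
  i=2: a_2=12, p_2 = 12*37 + 3 = 447, q_2 = 12*12 + 1 = 145.
  i=3: a_3=9, p_3 = 9*447 + 37 = 4060, q_3 = 9*145 + 12 = 1317.
  i=4: a_4=12, p_4 = 12*4060 + 447 = 49167, q_4 = 12*1317 + 145 = 15949.
  i=5: a_5=10, p_5 = 10*49167 + 4060 = 495730, q_5 = 10*15949 + 1317 = 160807.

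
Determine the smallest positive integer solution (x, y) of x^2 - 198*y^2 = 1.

(x, y) = (197, 14)

First expand sqrt(198) as a continued fraction. With x_i = (sqrt(198) + m_i)/d_i and (m_0, d_0) = (0, 1): a_0 = floor(sqrt(198)) = 14, since 14^2 = 196 <= 198 < 225 = 15^2.
Iterate m_{i+1} = d_i*a_i - m_i, d_{i+1} = (198 - m_{i+1}^2)/d_i, a_{i+1} = floor((a_0 + m_{i+1})/d_{i+1}):
  m_1 = 1*14 - 0 = 14, d_1 = (198 - 14^2)/1 = 2/1 = 2, a_1 = floor((14 + 14)/2) = 14.
  m_2 = 2*14 - 14 = 14, d_2 = (198 - 14^2)/2 = 2/2 = 1, a_2 = floor((14 + 14)/1) = 28.
  m_3 = 1*28 - 14 = 14, d_3 = (198 - 14^2)/1 = 2/1 = 2: (m_3, d_3) = (m_1, d_1) = (14, 2), so from here the quotients repeat a_1, a_2; the period length is 2.
So sqrt(198) = [14; (14, 28)] with period length k = 2.
k is even, so the fundamental solution of x^2 - 198y^2 = 1 is (p_{k-1}, q_{k-1}) = (p_1, q_1); compute convergents through index 1.
Convergents (p_i = a_i*p_{i-1} + p_{i-2}, q_i = a_i*q_{i-1} + q_{i-2} with p_{-2}=0, p_{-1}=1, q_{-2}=1, q_{-1}=0):
  i=0: a_0=14, p_0 = 14*1 + 0 = 14, q_0 = 14*0 + 1 = 1.
  i=1: a_1=14, p_1 = 14*14 + 1 = 197, q_1 = 14*1 + 0 = 14.
Check: 197^2 - 198*14^2 = 38809 - 38808 = 1, so (x, y) = (197, 14) solves the equation, and by the theorem it is the least positive solution.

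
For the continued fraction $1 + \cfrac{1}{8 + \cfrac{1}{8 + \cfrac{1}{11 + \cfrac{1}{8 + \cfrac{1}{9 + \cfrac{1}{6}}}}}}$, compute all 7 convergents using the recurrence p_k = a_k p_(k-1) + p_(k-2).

Using the convergent recurrence p_i = a_i*p_{i-1} + p_{i-2}, q_i = a_i*q_{i-1} + q_{i-2} with p_{-2}=0, p_{-1}=1, q_{-2}=1, q_{-1}=0:
  i=0: a_0=1, p_0 = 1*1 + 0 = 1, q_0 = 1*0 + 1 = 1.
  i=1: a_1=8, p_1 = 8*1 + 1 = 9, q_1 = 8*1 + 0 = 8.
  i=2: a_2=8, p_2 = 8*9 + 1 = 73, q_2 = 8*8 + 1 = 65.
  i=3: a_3=11, p_3 = 11*73 + 9 = 812, q_3 = 11*65 + 8 = 723.
  i=4: a_4=8, p_4 = 8*812 + 73 = 6569, q_4 = 8*723 + 65 = 5849.
  i=5: a_5=9, p_5 = 9*6569 + 812 = 59933, q_5 = 9*5849 + 723 = 53364.
  i=6: a_6=6, p_6 = 6*59933 + 6569 = 366167, q_6 = 6*53364 + 5849 = 326033.

1/1, 9/8, 73/65, 812/723, 6569/5849, 59933/53364, 366167/326033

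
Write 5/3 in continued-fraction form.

Run the Euclidean algorithm on 5 and 3; the successive quotients are the partial quotients a_0, a_1, ... (each step inverts the fractional part left over by the previous one):
  5 = 1*3 + 2, so a_0 = 1.
  3 = 1*2 + 1, so a_1 = 1.
  2 = 2*1 + 0, so a_2 = 2.
The remainder reaches 0 after 3 divisions, so the expansion has 3 partial quotients, read off in order.

[1; 1, 2]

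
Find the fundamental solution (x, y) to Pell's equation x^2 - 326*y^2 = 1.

(x, y) = (325, 18)

First expand sqrt(326) as a continued fraction. With x_i = (sqrt(326) + m_i)/d_i and (m_0, d_0) = (0, 1): a_0 = floor(sqrt(326)) = 18, since 18^2 = 324 <= 326 < 361 = 19^2.
Iterate m_{i+1} = d_i*a_i - m_i, d_{i+1} = (326 - m_{i+1}^2)/d_i, a_{i+1} = floor((a_0 + m_{i+1})/d_{i+1}):
  m_1 = 1*18 - 0 = 18, d_1 = (326 - 18^2)/1 = 2/1 = 2, a_1 = floor((18 + 18)/2) = 18.
  m_2 = 2*18 - 18 = 18, d_2 = (326 - 18^2)/2 = 2/2 = 1, a_2 = floor((18 + 18)/1) = 36.
  m_3 = 1*36 - 18 = 18, d_3 = (326 - 18^2)/1 = 2/1 = 2: (m_3, d_3) = (m_1, d_1) = (18, 2), so from here the quotients repeat a_1, a_2; the period length is 2.
So sqrt(326) = [18; (18, 36)] with period length k = 2.
k is even, so the fundamental solution of x^2 - 326y^2 = 1 is (p_{k-1}, q_{k-1}) = (p_1, q_1); compute convergents through index 1.
Convergents (p_i = a_i*p_{i-1} + p_{i-2}, q_i = a_i*q_{i-1} + q_{i-2} with p_{-2}=0, p_{-1}=1, q_{-2}=1, q_{-1}=0):
  i=0: a_0=18, p_0 = 18*1 + 0 = 18, q_0 = 18*0 + 1 = 1.
  i=1: a_1=18, p_1 = 18*18 + 1 = 325, q_1 = 18*1 + 0 = 18.
Check: 325^2 - 326*18^2 = 105625 - 105624 = 1, so (x, y) = (325, 18) solves the equation, and by the theorem it is the least positive solution.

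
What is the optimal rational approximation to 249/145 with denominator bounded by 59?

79/46

Expand x = 249/145 as a continued fraction with the Euclidean algorithm:
  249 = 1*145 + 104, so a_0 = 1.
  145 = 1*104 + 41, so a_1 = 1.
  104 = 2*41 + 22, so a_2 = 2.
  41 = 1*22 + 19, so a_3 = 1.
  22 = 1*19 + 3, so a_4 = 1.
  19 = 6*3 + 1, so a_5 = 6.
  3 = 3*1 + 0, so a_6 = 3.
so x = [1; 1, 2, 1, 1, 6, 3].
Convergents (p_i = a_i*p_{i-1} + p_{i-2}, q_i = a_i*q_{i-1} + q_{i-2} with p_{-2}=0, p_{-1}=1, q_{-2}=1, q_{-1}=0), until the denominator exceeds 59:
  i=0: a_0=1, p_0 = 1*1 + 0 = 1, q_0 = 1*0 + 1 = 1.
  i=1: a_1=1, p_1 = 1*1 + 1 = 2, q_1 = 1*1 + 0 = 1.
  i=2: a_2=2, p_2 = 2*2 + 1 = 5, q_2 = 2*1 + 1 = 3.
  i=3: a_3=1, p_3 = 1*5 + 2 = 7, q_3 = 1*3 + 1 = 4.
  i=4: a_4=1, p_4 = 1*7 + 5 = 12, q_4 = 1*4 + 3 = 7.
  i=5: a_5=6, p_5 = 6*12 + 7 = 79, q_5 = 6*7 + 4 = 46.
  i=6: a_6=3, p_6 = 3*79 + 12 = 249, q_6 = 3*46 + 7 = 145.
q_6 = 145 > 59, so the last convergent with denominator <= 59 is p_5/q_5 = 79/46.
The closest fraction with denominator <= 59 is either p_5/q_5 or the intermediate fraction (k*p_5 + p_4)/(k*q_5 + q_4) with the largest k >= 1 whose denominator stays <= 59; these approach x as k grows, and every other convergent or intermediate fraction in range is farther away.
Largest k: floor((59 - q_4)/q_5) = floor((59 - 7)/46) = 1.
That gives (1*79 + 12)/(1*46 + 7) = 91/53.
Compare the errors: |x - 79/46| = |249*46 - 79*145|/(145*46) = 1/6670, and |x - 91/53| = |249*53 - 91*145|/(145*53) = 2/7685.
Cross-multiplying, 1*7685 = 7685 < 13340 = 2*6670, so 1/6670 is smaller: the convergent 79/46 is closer to x than 91/53.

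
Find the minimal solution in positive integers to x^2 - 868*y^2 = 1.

(x, y) = (3844063, 130476)

First expand sqrt(868) as a continued fraction. With x_i = (sqrt(868) + m_i)/d_i and (m_0, d_0) = (0, 1): a_0 = floor(sqrt(868)) = 29, since 29^2 = 841 <= 868 < 900 = 30^2.
Iterate m_{i+1} = d_i*a_i - m_i, d_{i+1} = (868 - m_{i+1}^2)/d_i, a_{i+1} = floor((a_0 + m_{i+1})/d_{i+1}):
  m_1 = 1*29 - 0 = 29, d_1 = (868 - 29^2)/1 = 27/1 = 27, a_1 = floor((29 + 29)/27) = 2.
  m_2 = 27*2 - 29 = 25, d_2 = (868 - 25^2)/27 = 243/27 = 9, a_2 = floor((29 + 25)/9) = 6.
  m_3 = 9*6 - 25 = 29, d_3 = (868 - 29^2)/9 = 27/9 = 3, a_3 = floor((29 + 29)/3) = 19.
  m_4 = 3*19 - 29 = 28, d_4 = (868 - 28^2)/3 = 84/3 = 28, a_4 = floor((29 + 28)/28) = 2.
  m_5 = 28*2 - 28 = 28, d_5 = (868 - 28^2)/28 = 84/28 = 3, a_5 = floor((29 + 28)/3) = 19.
  m_6 = 3*19 - 28 = 29, d_6 = (868 - 29^2)/3 = 27/3 = 9, a_6 = floor((29 + 29)/9) = 6.
  m_7 = 9*6 - 29 = 25, d_7 = (868 - 25^2)/9 = 243/9 = 27, a_7 = floor((29 + 25)/27) = 2.
  m_8 = 27*2 - 25 = 29, d_8 = (868 - 29^2)/27 = 27/27 = 1, a_8 = floor((29 + 29)/1) = 58.
  m_9 = 1*58 - 29 = 29, d_9 = (868 - 29^2)/1 = 27/1 = 27: (m_9, d_9) = (m_1, d_1) = (29, 27), so from here the quotients repeat a_1, ..., a_8; the period length is 8.
So sqrt(868) = [29; (2, 6, 19, 2, 19, 6, 2, 58)] with period length k = 8.
k is even, so the fundamental solution of x^2 - 868y^2 = 1 is (p_{k-1}, q_{k-1}) = (p_7, q_7); compute convergents through index 7.
Convergents (p_i = a_i*p_{i-1} + p_{i-2}, q_i = a_i*q_{i-1} + q_{i-2} with p_{-2}=0, p_{-1}=1, q_{-2}=1, q_{-1}=0):
  i=0: a_0=29, p_0 = 29*1 + 0 = 29, q_0 = 29*0 + 1 = 1.
  i=1: a_1=2, p_1 = 2*29 + 1 = 59, q_1 = 2*1 + 0 = 2.
  i=2: a_2=6, p_2 = 6*59 + 29 = 383, q_2 = 6*2 + 1 = 13.
  i=3: a_3=19, p_3 = 19*383 + 59 = 7336, q_3 = 19*13 + 2 = 249.
  i=4: a_4=2, p_4 = 2*7336 + 383 = 15055, q_4 = 2*249 + 13 = 511.
  i=5: a_5=19, p_5 = 19*15055 + 7336 = 293381, q_5 = 19*511 + 249 = 9958.
  i=6: a_6=6, p_6 = 6*293381 + 15055 = 1775341, q_6 = 6*9958 + 511 = 60259.
  i=7: a_7=2, p_7 = 2*1775341 + 293381 = 3844063, q_7 = 2*60259 + 9958 = 130476.
Check: 3844063^2 - 868*130476^2 = 14776820347969 - 14776820347968 = 1, so (x, y) = (3844063, 130476) solves the equation, and by the theorem it is the least positive solution.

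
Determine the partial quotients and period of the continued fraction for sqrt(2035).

[45; (9, 90)]

Write x_i = (sqrt(2035) + m_i)/d_i with (m_0, d_0) = (0, 1). a_0 = floor(sqrt(2035)) = 45, since 45^2 = 2025 <= 2035 < 2116 = 46^2.
Iterate m_{i+1} = d_i*a_i - m_i, d_{i+1} = (2035 - m_{i+1}^2)/d_i, a_{i+1} = floor((a_0 + m_{i+1})/d_{i+1}):
  m_1 = 1*45 - 0 = 45, d_1 = (2035 - 45^2)/1 = 10/1 = 10, a_1 = floor((45 + 45)/10) = 9.
  m_2 = 10*9 - 45 = 45, d_2 = (2035 - 45^2)/10 = 10/10 = 1, a_2 = floor((45 + 45)/1) = 90.
  m_3 = 1*90 - 45 = 45, d_3 = (2035 - 45^2)/1 = 10/1 = 10: (m_3, d_3) = (m_1, d_1) = (45, 10), so from here the quotients repeat a_1, a_2; the period length is 2.
Hence the expansion of sqrt(2035) is a_0 = 45 followed by the repeating block 9, 90 (period 2).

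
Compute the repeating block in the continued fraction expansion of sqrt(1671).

[40; (1, 7, 5, 3, 13, 3, 5, 7, 1, 80)]

Write x_i = (sqrt(1671) + m_i)/d_i with (m_0, d_0) = (0, 1). a_0 = floor(sqrt(1671)) = 40, since 40^2 = 1600 <= 1671 < 1681 = 41^2.
Iterate m_{i+1} = d_i*a_i - m_i, d_{i+1} = (1671 - m_{i+1}^2)/d_i, a_{i+1} = floor((a_0 + m_{i+1})/d_{i+1}):
  m_1 = 1*40 - 0 = 40, d_1 = (1671 - 40^2)/1 = 71/1 = 71, a_1 = floor((40 + 40)/71) = 1.
  m_2 = 71*1 - 40 = 31, d_2 = (1671 - 31^2)/71 = 710/71 = 10, a_2 = floor((40 + 31)/10) = 7.
  m_3 = 10*7 - 31 = 39, d_3 = (1671 - 39^2)/10 = 150/10 = 15, a_3 = floor((40 + 39)/15) = 5.
  m_4 = 15*5 - 39 = 36, d_4 = (1671 - 36^2)/15 = 375/15 = 25, a_4 = floor((40 + 36)/25) = 3.
  m_5 = 25*3 - 36 = 39, d_5 = (1671 - 39^2)/25 = 150/25 = 6, a_5 = floor((40 + 39)/6) = 13.
  m_6 = 6*13 - 39 = 39, d_6 = (1671 - 39^2)/6 = 150/6 = 25, a_6 = floor((40 + 39)/25) = 3.
  m_7 = 25*3 - 39 = 36, d_7 = (1671 - 36^2)/25 = 375/25 = 15, a_7 = floor((40 + 36)/15) = 5.
  m_8 = 15*5 - 36 = 39, d_8 = (1671 - 39^2)/15 = 150/15 = 10, a_8 = floor((40 + 39)/10) = 7.
  m_9 = 10*7 - 39 = 31, d_9 = (1671 - 31^2)/10 = 710/10 = 71, a_9 = floor((40 + 31)/71) = 1.
  m_10 = 71*1 - 31 = 40, d_10 = (1671 - 40^2)/71 = 71/71 = 1, a_10 = floor((40 + 40)/1) = 80.
  m_11 = 1*80 - 40 = 40, d_11 = (1671 - 40^2)/1 = 71/1 = 71: (m_11, d_11) = (m_1, d_1) = (40, 71), so from here the quotients repeat a_1, ..., a_10; the period length is 10.
Hence the expansion of sqrt(1671) is a_0 = 40 followed by the repeating block 1, 7, 5, 3, 13, 3, 5, 7, 1, 80 (period 10).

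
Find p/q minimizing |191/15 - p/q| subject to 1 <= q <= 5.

51/4

Expand x = 191/15 as a continued fraction with the Euclidean algorithm:
  191 = 12*15 + 11, so a_0 = 12.
  15 = 1*11 + 4, so a_1 = 1.
  11 = 2*4 + 3, so a_2 = 2.
  4 = 1*3 + 1, so a_3 = 1.
  3 = 3*1 + 0, so a_4 = 3.
so x = [12; 1, 2, 1, 3].
Convergents (p_i = a_i*p_{i-1} + p_{i-2}, q_i = a_i*q_{i-1} + q_{i-2} with p_{-2}=0, p_{-1}=1, q_{-2}=1, q_{-1}=0), until the denominator exceeds 5:
  i=0: a_0=12, p_0 = 12*1 + 0 = 12, q_0 = 12*0 + 1 = 1.
  i=1: a_1=1, p_1 = 1*12 + 1 = 13, q_1 = 1*1 + 0 = 1.
  i=2: a_2=2, p_2 = 2*13 + 12 = 38, q_2 = 2*1 + 1 = 3.
  i=3: a_3=1, p_3 = 1*38 + 13 = 51, q_3 = 1*3 + 1 = 4.
  i=4: a_4=3, p_4 = 3*51 + 38 = 191, q_4 = 3*4 + 3 = 15.
q_4 = 15 > 5, so the last convergent with denominator <= 5 is p_3/q_3 = 51/4.
The closest fraction with denominator <= 5 is either p_3/q_3 or the intermediate fraction (k*p_3 + p_2)/(k*q_3 + q_2) with the largest k >= 1 whose denominator stays <= 5; these approach x as k grows, and every other convergent or intermediate fraction in range is farther away.
Largest k: floor((5 - q_2)/q_3) = floor((5 - 3)/4) = 0.
Since k = 0, no intermediate fraction beyond p_3/q_3 has denominator <= 5, so the convergent 51/4 is the closest (its error is |191*4 - 51*15|/(15*4) = 1/60).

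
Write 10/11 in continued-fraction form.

Run the Euclidean algorithm on 10 and 11; the successive quotients are the partial quotients a_0, a_1, ... (each step inverts the fractional part left over by the previous one):
  10 = 0*11 + 10, so a_0 = 0.
  11 = 1*10 + 1, so a_1 = 1.
  10 = 10*1 + 0, so a_2 = 10.
The remainder reaches 0 after 3 divisions, so the expansion has 3 partial quotients, read off in order.

[0; 1, 10]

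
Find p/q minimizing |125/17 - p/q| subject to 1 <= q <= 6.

22/3

Expand x = 125/17 as a continued fraction with the Euclidean algorithm:
  125 = 7*17 + 6, so a_0 = 7.
  17 = 2*6 + 5, so a_1 = 2.
  6 = 1*5 + 1, so a_2 = 1.
  5 = 5*1 + 0, so a_3 = 5.
so x = [7; 2, 1, 5].
Convergents (p_i = a_i*p_{i-1} + p_{i-2}, q_i = a_i*q_{i-1} + q_{i-2} with p_{-2}=0, p_{-1}=1, q_{-2}=1, q_{-1}=0), until the denominator exceeds 6:
  i=0: a_0=7, p_0 = 7*1 + 0 = 7, q_0 = 7*0 + 1 = 1.
  i=1: a_1=2, p_1 = 2*7 + 1 = 15, q_1 = 2*1 + 0 = 2.
  i=2: a_2=1, p_2 = 1*15 + 7 = 22, q_2 = 1*2 + 1 = 3.
  i=3: a_3=5, p_3 = 5*22 + 15 = 125, q_3 = 5*3 + 2 = 17.
q_3 = 17 > 6, so the last convergent with denominator <= 6 is p_2/q_2 = 22/3.
The closest fraction with denominator <= 6 is either p_2/q_2 or the intermediate fraction (k*p_2 + p_1)/(k*q_2 + q_1) with the largest k >= 1 whose denominator stays <= 6; these approach x as k grows, and every other convergent or intermediate fraction in range is farther away.
Largest k: floor((6 - q_1)/q_2) = floor((6 - 2)/3) = 1.
That gives (1*22 + 15)/(1*3 + 2) = 37/5.
Compare the errors: |x - 22/3| = |125*3 - 22*17|/(17*3) = 1/51, and |x - 37/5| = |125*5 - 37*17|/(17*5) = 4/85.
Cross-multiplying, 1*85 = 85 < 204 = 4*51, so 1/51 is smaller: the convergent 22/3 is closer to x than 37/5.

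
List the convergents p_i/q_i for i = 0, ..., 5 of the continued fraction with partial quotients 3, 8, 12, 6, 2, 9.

3/1, 25/8, 303/97, 1843/590, 3989/1277, 37744/12083

Using the convergent recurrence p_i = a_i*p_{i-1} + p_{i-2}, q_i = a_i*q_{i-1} + q_{i-2} with p_{-2}=0, p_{-1}=1, q_{-2}=1, q_{-1}=0:
  i=0: a_0=3, p_0 = 3*1 + 0 = 3, q_0 = 3*0 + 1 = 1.
  i=1: a_1=8, p_1 = 8*3 + 1 = 25, q_1 = 8*1 + 0 = 8.
  i=2: a_2=12, p_2 = 12*25 + 3 = 303, q_2 = 12*8 + 1 = 97.
  i=3: a_3=6, p_3 = 6*303 + 25 = 1843, q_3 = 6*97 + 8 = 590.
  i=4: a_4=2, p_4 = 2*1843 + 303 = 3989, q_4 = 2*590 + 97 = 1277.
  i=5: a_5=9, p_5 = 9*3989 + 1843 = 37744, q_5 = 9*1277 + 590 = 12083.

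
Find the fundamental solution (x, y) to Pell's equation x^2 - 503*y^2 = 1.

First expand sqrt(503) as a continued fraction. With x_i = (sqrt(503) + m_i)/d_i and (m_0, d_0) = (0, 1): a_0 = floor(sqrt(503)) = 22, since 22^2 = 484 <= 503 < 529 = 23^2.
Iterate m_{i+1} = d_i*a_i - m_i, d_{i+1} = (503 - m_{i+1}^2)/d_i, a_{i+1} = floor((a_0 + m_{i+1})/d_{i+1}):
  m_1 = 1*22 - 0 = 22, d_1 = (503 - 22^2)/1 = 19/1 = 19, a_1 = floor((22 + 22)/19) = 2.
  m_2 = 19*2 - 22 = 16, d_2 = (503 - 16^2)/19 = 247/19 = 13, a_2 = floor((22 + 16)/13) = 2.
  m_3 = 13*2 - 16 = 10, d_3 = (503 - 10^2)/13 = 403/13 = 31, a_3 = floor((22 + 10)/31) = 1.
  m_4 = 31*1 - 10 = 21, d_4 = (503 - 21^2)/31 = 62/31 = 2, a_4 = floor((22 + 21)/2) = 21.
  m_5 = 2*21 - 21 = 21, d_5 = (503 - 21^2)/2 = 62/2 = 31, a_5 = floor((22 + 21)/31) = 1.
  m_6 = 31*1 - 21 = 10, d_6 = (503 - 10^2)/31 = 403/31 = 13, a_6 = floor((22 + 10)/13) = 2.
  m_7 = 13*2 - 10 = 16, d_7 = (503 - 16^2)/13 = 247/13 = 19, a_7 = floor((22 + 16)/19) = 2.
  m_8 = 19*2 - 16 = 22, d_8 = (503 - 22^2)/19 = 19/19 = 1, a_8 = floor((22 + 22)/1) = 44.
  m_9 = 1*44 - 22 = 22, d_9 = (503 - 22^2)/1 = 19/1 = 19: (m_9, d_9) = (m_1, d_1) = (22, 19), so from here the quotients repeat a_1, ..., a_8; the period length is 8.
So sqrt(503) = [22; (2, 2, 1, 21, 1, 2, 2, 44)] with period length k = 8.
k is even, so the fundamental solution of x^2 - 503y^2 = 1 is (p_{k-1}, q_{k-1}) = (p_7, q_7); compute convergents through index 7.
Convergents (p_i = a_i*p_{i-1} + p_{i-2}, q_i = a_i*q_{i-1} + q_{i-2} with p_{-2}=0, p_{-1}=1, q_{-2}=1, q_{-1}=0):
  i=0: a_0=22, p_0 = 22*1 + 0 = 22, q_0 = 22*0 + 1 = 1.
  i=1: a_1=2, p_1 = 2*22 + 1 = 45, q_1 = 2*1 + 0 = 2.
  i=2: a_2=2, p_2 = 2*45 + 22 = 112, q_2 = 2*2 + 1 = 5.
  i=3: a_3=1, p_3 = 1*112 + 45 = 157, q_3 = 1*5 + 2 = 7.
  i=4: a_4=21, p_4 = 21*157 + 112 = 3409, q_4 = 21*7 + 5 = 152.
  i=5: a_5=1, p_5 = 1*3409 + 157 = 3566, q_5 = 1*152 + 7 = 159.
  i=6: a_6=2, p_6 = 2*3566 + 3409 = 10541, q_6 = 2*159 + 152 = 470.
  i=7: a_7=2, p_7 = 2*10541 + 3566 = 24648, q_7 = 2*470 + 159 = 1099.
Check: 24648^2 - 503*1099^2 = 607523904 - 607523903 = 1, so (x, y) = (24648, 1099) solves the equation, and by the theorem it is the least positive solution.

(x, y) = (24648, 1099)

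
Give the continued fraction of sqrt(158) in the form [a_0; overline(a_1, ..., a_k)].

Write x_i = (sqrt(158) + m_i)/d_i with (m_0, d_0) = (0, 1). a_0 = floor(sqrt(158)) = 12, since 12^2 = 144 <= 158 < 169 = 13^2.
Iterate m_{i+1} = d_i*a_i - m_i, d_{i+1} = (158 - m_{i+1}^2)/d_i, a_{i+1} = floor((a_0 + m_{i+1})/d_{i+1}):
  m_1 = 1*12 - 0 = 12, d_1 = (158 - 12^2)/1 = 14/1 = 14, a_1 = floor((12 + 12)/14) = 1.
  m_2 = 14*1 - 12 = 2, d_2 = (158 - 2^2)/14 = 154/14 = 11, a_2 = floor((12 + 2)/11) = 1.
  m_3 = 11*1 - 2 = 9, d_3 = (158 - 9^2)/11 = 77/11 = 7, a_3 = floor((12 + 9)/7) = 3.
  m_4 = 7*3 - 9 = 12, d_4 = (158 - 12^2)/7 = 14/7 = 2, a_4 = floor((12 + 12)/2) = 12.
  m_5 = 2*12 - 12 = 12, d_5 = (158 - 12^2)/2 = 14/2 = 7, a_5 = floor((12 + 12)/7) = 3.
  m_6 = 7*3 - 12 = 9, d_6 = (158 - 9^2)/7 = 77/7 = 11, a_6 = floor((12 + 9)/11) = 1.
  m_7 = 11*1 - 9 = 2, d_7 = (158 - 2^2)/11 = 154/11 = 14, a_7 = floor((12 + 2)/14) = 1.
  m_8 = 14*1 - 2 = 12, d_8 = (158 - 12^2)/14 = 14/14 = 1, a_8 = floor((12 + 12)/1) = 24.
  m_9 = 1*24 - 12 = 12, d_9 = (158 - 12^2)/1 = 14/1 = 14: (m_9, d_9) = (m_1, d_1) = (12, 14), so from here the quotients repeat a_1, ..., a_8; the period length is 8.
Hence the expansion of sqrt(158) is a_0 = 12 followed by the repeating block 1, 1, 3, 12, 3, 1, 1, 24 (period 8).

[12; overline(1, 1, 3, 12, 3, 1, 1, 24)]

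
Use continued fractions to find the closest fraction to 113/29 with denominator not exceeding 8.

Expand x = 113/29 as a continued fraction with the Euclidean algorithm:
  113 = 3*29 + 26, so a_0 = 3.
  29 = 1*26 + 3, so a_1 = 1.
  26 = 8*3 + 2, so a_2 = 8.
  3 = 1*2 + 1, so a_3 = 1.
  2 = 2*1 + 0, so a_4 = 2.
so x = [3; 1, 8, 1, 2].
Convergents (p_i = a_i*p_{i-1} + p_{i-2}, q_i = a_i*q_{i-1} + q_{i-2} with p_{-2}=0, p_{-1}=1, q_{-2}=1, q_{-1}=0), until the denominator exceeds 8:
  i=0: a_0=3, p_0 = 3*1 + 0 = 3, q_0 = 3*0 + 1 = 1.
  i=1: a_1=1, p_1 = 1*3 + 1 = 4, q_1 = 1*1 + 0 = 1.
  i=2: a_2=8, p_2 = 8*4 + 3 = 35, q_2 = 8*1 + 1 = 9.
q_2 = 9 > 8, so the last convergent with denominator <= 8 is p_1/q_1 = 4/1.
The closest fraction with denominator <= 8 is either p_1/q_1 or the intermediate fraction (k*p_1 + p_0)/(k*q_1 + q_0) with the largest k >= 1 whose denominator stays <= 8; these approach x as k grows, and every other convergent or intermediate fraction in range is farther away.
Largest k: floor((8 - q_0)/q_1) = floor((8 - 1)/1) = 7.
That gives (7*4 + 3)/(7*1 + 1) = 31/8.
Compare the errors: |x - 4/1| = |113*1 - 4*29|/(29*1) = 3/29, and |x - 31/8| = |113*8 - 31*29|/(29*8) = 5/232.
Cross-multiplying, 5*29 = 145 < 696 = 3*232, so 5/232 is smaller: the intermediate fraction 31/8 is closer to x than 4/1.

31/8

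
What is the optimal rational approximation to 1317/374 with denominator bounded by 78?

Expand x = 1317/374 as a continued fraction with the Euclidean algorithm:
  1317 = 3*374 + 195, so a_0 = 3.
  374 = 1*195 + 179, so a_1 = 1.
  195 = 1*179 + 16, so a_2 = 1.
  179 = 11*16 + 3, so a_3 = 11.
  16 = 5*3 + 1, so a_4 = 5.
  3 = 3*1 + 0, so a_5 = 3.
so x = [3; 1, 1, 11, 5, 3].
Convergents (p_i = a_i*p_{i-1} + p_{i-2}, q_i = a_i*q_{i-1} + q_{i-2} with p_{-2}=0, p_{-1}=1, q_{-2}=1, q_{-1}=0), until the denominator exceeds 78:
  i=0: a_0=3, p_0 = 3*1 + 0 = 3, q_0 = 3*0 + 1 = 1.
  i=1: a_1=1, p_1 = 1*3 + 1 = 4, q_1 = 1*1 + 0 = 1.
  i=2: a_2=1, p_2 = 1*4 + 3 = 7, q_2 = 1*1 + 1 = 2.
  i=3: a_3=11, p_3 = 11*7 + 4 = 81, q_3 = 11*2 + 1 = 23.
  i=4: a_4=5, p_4 = 5*81 + 7 = 412, q_4 = 5*23 + 2 = 117.
q_4 = 117 > 78, so the last convergent with denominator <= 78 is p_3/q_3 = 81/23.
The closest fraction with denominator <= 78 is either p_3/q_3 or the intermediate fraction (k*p_3 + p_2)/(k*q_3 + q_2) with the largest k >= 1 whose denominator stays <= 78; these approach x as k grows, and every other convergent or intermediate fraction in range is farther away.
Largest k: floor((78 - q_2)/q_3) = floor((78 - 2)/23) = 3.
That gives (3*81 + 7)/(3*23 + 2) = 250/71.
Compare the errors: |x - 81/23| = |1317*23 - 81*374|/(374*23) = 3/8602, and |x - 250/71| = |1317*71 - 250*374|/(374*71) = 7/26554.
Cross-multiplying, 7*8602 = 60214 < 79662 = 3*26554, so 7/26554 is smaller: the intermediate fraction 250/71 is closer to x than 81/23.

250/71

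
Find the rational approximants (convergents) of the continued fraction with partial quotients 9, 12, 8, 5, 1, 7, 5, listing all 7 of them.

Using the convergent recurrence p_i = a_i*p_{i-1} + p_{i-2}, q_i = a_i*q_{i-1} + q_{i-2} with p_{-2}=0, p_{-1}=1, q_{-2}=1, q_{-1}=0:
  i=0: a_0=9, p_0 = 9*1 + 0 = 9, q_0 = 9*0 + 1 = 1.
  i=1: a_1=12, p_1 = 12*9 + 1 = 109, q_1 = 12*1 + 0 = 12.
  i=2: a_2=8, p_2 = 8*109 + 9 = 881, q_2 = 8*12 + 1 = 97.
  i=3: a_3=5, p_3 = 5*881 + 109 = 4514, q_3 = 5*97 + 12 = 497.
  i=4: a_4=1, p_4 = 1*4514 + 881 = 5395, q_4 = 1*497 + 97 = 594.
  i=5: a_5=7, p_5 = 7*5395 + 4514 = 42279, q_5 = 7*594 + 497 = 4655.
  i=6: a_6=5, p_6 = 5*42279 + 5395 = 216790, q_6 = 5*4655 + 594 = 23869.

9/1, 109/12, 881/97, 4514/497, 5395/594, 42279/4655, 216790/23869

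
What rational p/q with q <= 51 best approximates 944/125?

Expand x = 944/125 as a continued fraction with the Euclidean algorithm:
  944 = 7*125 + 69, so a_0 = 7.
  125 = 1*69 + 56, so a_1 = 1.
  69 = 1*56 + 13, so a_2 = 1.
  56 = 4*13 + 4, so a_3 = 4.
  13 = 3*4 + 1, so a_4 = 3.
  4 = 4*1 + 0, so a_5 = 4.
so x = [7; 1, 1, 4, 3, 4].
Convergents (p_i = a_i*p_{i-1} + p_{i-2}, q_i = a_i*q_{i-1} + q_{i-2} with p_{-2}=0, p_{-1}=1, q_{-2}=1, q_{-1}=0), until the denominator exceeds 51:
  i=0: a_0=7, p_0 = 7*1 + 0 = 7, q_0 = 7*0 + 1 = 1.
  i=1: a_1=1, p_1 = 1*7 + 1 = 8, q_1 = 1*1 + 0 = 1.
  i=2: a_2=1, p_2 = 1*8 + 7 = 15, q_2 = 1*1 + 1 = 2.
  i=3: a_3=4, p_3 = 4*15 + 8 = 68, q_3 = 4*2 + 1 = 9.
  i=4: a_4=3, p_4 = 3*68 + 15 = 219, q_4 = 3*9 + 2 = 29.
  i=5: a_5=4, p_5 = 4*219 + 68 = 944, q_5 = 4*29 + 9 = 125.
q_5 = 125 > 51, so the last convergent with denominator <= 51 is p_4/q_4 = 219/29.
The closest fraction with denominator <= 51 is either p_4/q_4 or the intermediate fraction (k*p_4 + p_3)/(k*q_4 + q_3) with the largest k >= 1 whose denominator stays <= 51; these approach x as k grows, and every other convergent or intermediate fraction in range is farther away.
Largest k: floor((51 - q_3)/q_4) = floor((51 - 9)/29) = 1.
That gives (1*219 + 68)/(1*29 + 9) = 287/38.
Compare the errors: |x - 219/29| = |944*29 - 219*125|/(125*29) = 1/3625, and |x - 287/38| = |944*38 - 287*125|/(125*38) = 3/4750.
Cross-multiplying, 1*4750 = 4750 < 10875 = 3*3625, so 1/3625 is smaller: the convergent 219/29 is closer to x than 287/38.

219/29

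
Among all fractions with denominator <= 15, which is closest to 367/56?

59/9

Expand x = 367/56 as a continued fraction with the Euclidean algorithm:
  367 = 6*56 + 31, so a_0 = 6.
  56 = 1*31 + 25, so a_1 = 1.
  31 = 1*25 + 6, so a_2 = 1.
  25 = 4*6 + 1, so a_3 = 4.
  6 = 6*1 + 0, so a_4 = 6.
so x = [6; 1, 1, 4, 6].
Convergents (p_i = a_i*p_{i-1} + p_{i-2}, q_i = a_i*q_{i-1} + q_{i-2} with p_{-2}=0, p_{-1}=1, q_{-2}=1, q_{-1}=0), until the denominator exceeds 15:
  i=0: a_0=6, p_0 = 6*1 + 0 = 6, q_0 = 6*0 + 1 = 1.
  i=1: a_1=1, p_1 = 1*6 + 1 = 7, q_1 = 1*1 + 0 = 1.
  i=2: a_2=1, p_2 = 1*7 + 6 = 13, q_2 = 1*1 + 1 = 2.
  i=3: a_3=4, p_3 = 4*13 + 7 = 59, q_3 = 4*2 + 1 = 9.
  i=4: a_4=6, p_4 = 6*59 + 13 = 367, q_4 = 6*9 + 2 = 56.
q_4 = 56 > 15, so the last convergent with denominator <= 15 is p_3/q_3 = 59/9.
The closest fraction with denominator <= 15 is either p_3/q_3 or the intermediate fraction (k*p_3 + p_2)/(k*q_3 + q_2) with the largest k >= 1 whose denominator stays <= 15; these approach x as k grows, and every other convergent or intermediate fraction in range is farther away.
Largest k: floor((15 - q_2)/q_3) = floor((15 - 2)/9) = 1.
That gives (1*59 + 13)/(1*9 + 2) = 72/11.
Compare the errors: |x - 59/9| = |367*9 - 59*56|/(56*9) = 1/504, and |x - 72/11| = |367*11 - 72*56|/(56*11) = 5/616.
Cross-multiplying, 1*616 = 616 < 2520 = 5*504, so 1/504 is smaller: the convergent 59/9 is closer to x than 72/11.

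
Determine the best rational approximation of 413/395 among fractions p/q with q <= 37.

Expand x = 413/395 as a continued fraction with the Euclidean algorithm:
  413 = 1*395 + 18, so a_0 = 1.
  395 = 21*18 + 17, so a_1 = 21.
  18 = 1*17 + 1, so a_2 = 1.
  17 = 17*1 + 0, so a_3 = 17.
so x = [1; 21, 1, 17].
Convergents (p_i = a_i*p_{i-1} + p_{i-2}, q_i = a_i*q_{i-1} + q_{i-2} with p_{-2}=0, p_{-1}=1, q_{-2}=1, q_{-1}=0), until the denominator exceeds 37:
  i=0: a_0=1, p_0 = 1*1 + 0 = 1, q_0 = 1*0 + 1 = 1.
  i=1: a_1=21, p_1 = 21*1 + 1 = 22, q_1 = 21*1 + 0 = 21.
  i=2: a_2=1, p_2 = 1*22 + 1 = 23, q_2 = 1*21 + 1 = 22.
  i=3: a_3=17, p_3 = 17*23 + 22 = 413, q_3 = 17*22 + 21 = 395.
q_3 = 395 > 37, so the last convergent with denominator <= 37 is p_2/q_2 = 23/22.
The closest fraction with denominator <= 37 is either p_2/q_2 or the intermediate fraction (k*p_2 + p_1)/(k*q_2 + q_1) with the largest k >= 1 whose denominator stays <= 37; these approach x as k grows, and every other convergent or intermediate fraction in range is farther away.
Largest k: floor((37 - q_1)/q_2) = floor((37 - 21)/22) = 0.
Since k = 0, no intermediate fraction beyond p_2/q_2 has denominator <= 37, so the convergent 23/22 is the closest (its error is |413*22 - 23*395|/(395*22) = 1/8690).

23/22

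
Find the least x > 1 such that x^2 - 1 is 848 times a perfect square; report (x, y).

First expand sqrt(848) as a continued fraction. With x_i = (sqrt(848) + m_i)/d_i and (m_0, d_0) = (0, 1): a_0 = floor(sqrt(848)) = 29, since 29^2 = 841 <= 848 < 900 = 30^2.
Iterate m_{i+1} = d_i*a_i - m_i, d_{i+1} = (848 - m_{i+1}^2)/d_i, a_{i+1} = floor((a_0 + m_{i+1})/d_{i+1}):
  m_1 = 1*29 - 0 = 29, d_1 = (848 - 29^2)/1 = 7/1 = 7, a_1 = floor((29 + 29)/7) = 8.
  m_2 = 7*8 - 29 = 27, d_2 = (848 - 27^2)/7 = 119/7 = 17, a_2 = floor((29 + 27)/17) = 3.
  m_3 = 17*3 - 27 = 24, d_3 = (848 - 24^2)/17 = 272/17 = 16, a_3 = floor((29 + 24)/16) = 3.
  m_4 = 16*3 - 24 = 24, d_4 = (848 - 24^2)/16 = 272/16 = 17, a_4 = floor((29 + 24)/17) = 3.
  m_5 = 17*3 - 24 = 27, d_5 = (848 - 27^2)/17 = 119/17 = 7, a_5 = floor((29 + 27)/7) = 8.
  m_6 = 7*8 - 27 = 29, d_6 = (848 - 29^2)/7 = 7/7 = 1, a_6 = floor((29 + 29)/1) = 58.
  m_7 = 1*58 - 29 = 29, d_7 = (848 - 29^2)/1 = 7/1 = 7: (m_7, d_7) = (m_1, d_1) = (29, 7), so from here the quotients repeat a_1, ..., a_6; the period length is 6.
So sqrt(848) = [29; (8, 3, 3, 3, 8, 58)] with period length k = 6.
k is even, so the fundamental solution of x^2 - 848y^2 = 1 is (p_{k-1}, q_{k-1}) = (p_5, q_5); compute convergents through index 5.
Convergents (p_i = a_i*p_{i-1} + p_{i-2}, q_i = a_i*q_{i-1} + q_{i-2} with p_{-2}=0, p_{-1}=1, q_{-2}=1, q_{-1}=0):
  i=0: a_0=29, p_0 = 29*1 + 0 = 29, q_0 = 29*0 + 1 = 1.
  i=1: a_1=8, p_1 = 8*29 + 1 = 233, q_1 = 8*1 + 0 = 8.
  i=2: a_2=3, p_2 = 3*233 + 29 = 728, q_2 = 3*8 + 1 = 25.
  i=3: a_3=3, p_3 = 3*728 + 233 = 2417, q_3 = 3*25 + 8 = 83.
  i=4: a_4=3, p_4 = 3*2417 + 728 = 7979, q_4 = 3*83 + 25 = 274.
  i=5: a_5=8, p_5 = 8*7979 + 2417 = 66249, q_5 = 8*274 + 83 = 2275.
Check: 66249^2 - 848*2275^2 = 4388930001 - 4388930000 = 1, so (x, y) = (66249, 2275) solves the equation, and by the theorem it is the least positive solution.

(x, y) = (66249, 2275)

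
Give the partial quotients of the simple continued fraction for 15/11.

[1; 2, 1, 3]

Run the Euclidean algorithm on 15 and 11; the successive quotients are the partial quotients a_0, a_1, ... (each step inverts the fractional part left over by the previous one):
  15 = 1*11 + 4, so a_0 = 1.
  11 = 2*4 + 3, so a_1 = 2.
  4 = 1*3 + 1, so a_2 = 1.
  3 = 3*1 + 0, so a_3 = 3.
The remainder reaches 0 after 4 divisions, so the expansion has 4 partial quotients, read off in order.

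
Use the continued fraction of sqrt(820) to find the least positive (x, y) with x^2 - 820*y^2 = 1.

(x, y) = (39689, 1386)

First expand sqrt(820) as a continued fraction. With x_i = (sqrt(820) + m_i)/d_i and (m_0, d_0) = (0, 1): a_0 = floor(sqrt(820)) = 28, since 28^2 = 784 <= 820 < 841 = 29^2.
Iterate m_{i+1} = d_i*a_i - m_i, d_{i+1} = (820 - m_{i+1}^2)/d_i, a_{i+1} = floor((a_0 + m_{i+1})/d_{i+1}):
  m_1 = 1*28 - 0 = 28, d_1 = (820 - 28^2)/1 = 36/1 = 36, a_1 = floor((28 + 28)/36) = 1.
  m_2 = 36*1 - 28 = 8, d_2 = (820 - 8^2)/36 = 756/36 = 21, a_2 = floor((28 + 8)/21) = 1.
  m_3 = 21*1 - 8 = 13, d_3 = (820 - 13^2)/21 = 651/21 = 31, a_3 = floor((28 + 13)/31) = 1.
  m_4 = 31*1 - 13 = 18, d_4 = (820 - 18^2)/31 = 496/31 = 16, a_4 = floor((28 + 18)/16) = 2.
  m_5 = 16*2 - 18 = 14, d_5 = (820 - 14^2)/16 = 624/16 = 39, a_5 = floor((28 + 14)/39) = 1.
  m_6 = 39*1 - 14 = 25, d_6 = (820 - 25^2)/39 = 195/39 = 5, a_6 = floor((28 + 25)/5) = 10.
  m_7 = 5*10 - 25 = 25, d_7 = (820 - 25^2)/5 = 195/5 = 39, a_7 = floor((28 + 25)/39) = 1.
  m_8 = 39*1 - 25 = 14, d_8 = (820 - 14^2)/39 = 624/39 = 16, a_8 = floor((28 + 14)/16) = 2.
  m_9 = 16*2 - 14 = 18, d_9 = (820 - 18^2)/16 = 496/16 = 31, a_9 = floor((28 + 18)/31) = 1.
  m_10 = 31*1 - 18 = 13, d_10 = (820 - 13^2)/31 = 651/31 = 21, a_10 = floor((28 + 13)/21) = 1.
  m_11 = 21*1 - 13 = 8, d_11 = (820 - 8^2)/21 = 756/21 = 36, a_11 = floor((28 + 8)/36) = 1.
  m_12 = 36*1 - 8 = 28, d_12 = (820 - 28^2)/36 = 36/36 = 1, a_12 = floor((28 + 28)/1) = 56.
  m_13 = 1*56 - 28 = 28, d_13 = (820 - 28^2)/1 = 36/1 = 36: (m_13, d_13) = (m_1, d_1) = (28, 36), so from here the quotients repeat a_1, ..., a_12; the period length is 12.
So sqrt(820) = [28; (1, 1, 1, 2, 1, 10, 1, 2, 1, 1, 1, 56)] with period length k = 12.
k is even, so the fundamental solution of x^2 - 820y^2 = 1 is (p_{k-1}, q_{k-1}) = (p_11, q_11); compute convergents through index 11.
Convergents (p_i = a_i*p_{i-1} + p_{i-2}, q_i = a_i*q_{i-1} + q_{i-2} with p_{-2}=0, p_{-1}=1, q_{-2}=1, q_{-1}=0):
  i=0: a_0=28, p_0 = 28*1 + 0 = 28, q_0 = 28*0 + 1 = 1.
  i=1: a_1=1, p_1 = 1*28 + 1 = 29, q_1 = 1*1 + 0 = 1.
  i=2: a_2=1, p_2 = 1*29 + 28 = 57, q_2 = 1*1 + 1 = 2.
  i=3: a_3=1, p_3 = 1*57 + 29 = 86, q_3 = 1*2 + 1 = 3.
  i=4: a_4=2, p_4 = 2*86 + 57 = 229, q_4 = 2*3 + 2 = 8.
  i=5: a_5=1, p_5 = 1*229 + 86 = 315, q_5 = 1*8 + 3 = 11.
  i=6: a_6=10, p_6 = 10*315 + 229 = 3379, q_6 = 10*11 + 8 = 118.
  i=7: a_7=1, p_7 = 1*3379 + 315 = 3694, q_7 = 1*118 + 11 = 129.
  i=8: a_8=2, p_8 = 2*3694 + 3379 = 10767, q_8 = 2*129 + 118 = 376.
  i=9: a_9=1, p_9 = 1*10767 + 3694 = 14461, q_9 = 1*376 + 129 = 505.
  i=10: a_10=1, p_10 = 1*14461 + 10767 = 25228, q_10 = 1*505 + 376 = 881.
  i=11: a_11=1, p_11 = 1*25228 + 14461 = 39689, q_11 = 1*881 + 505 = 1386.
Check: 39689^2 - 820*1386^2 = 1575216721 - 1575216720 = 1, so (x, y) = (39689, 1386) solves the equation, and by the theorem it is the least positive solution.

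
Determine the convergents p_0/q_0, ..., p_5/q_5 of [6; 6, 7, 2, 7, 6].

Using the convergent recurrence p_i = a_i*p_{i-1} + p_{i-2}, q_i = a_i*q_{i-1} + q_{i-2} with p_{-2}=0, p_{-1}=1, q_{-2}=1, q_{-1}=0:
  i=0: a_0=6, p_0 = 6*1 + 0 = 6, q_0 = 6*0 + 1 = 1.
  i=1: a_1=6, p_1 = 6*6 + 1 = 37, q_1 = 6*1 + 0 = 6.
  i=2: a_2=7, p_2 = 7*37 + 6 = 265, q_2 = 7*6 + 1 = 43.
  i=3: a_3=2, p_3 = 2*265 + 37 = 567, q_3 = 2*43 + 6 = 92.
  i=4: a_4=7, p_4 = 7*567 + 265 = 4234, q_4 = 7*92 + 43 = 687.
  i=5: a_5=6, p_5 = 6*4234 + 567 = 25971, q_5 = 6*687 + 92 = 4214.

6/1, 37/6, 265/43, 567/92, 4234/687, 25971/4214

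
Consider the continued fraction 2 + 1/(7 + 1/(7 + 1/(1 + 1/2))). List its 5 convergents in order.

2/1, 15/7, 107/50, 122/57, 351/164

Using the convergent recurrence p_i = a_i*p_{i-1} + p_{i-2}, q_i = a_i*q_{i-1} + q_{i-2} with p_{-2}=0, p_{-1}=1, q_{-2}=1, q_{-1}=0:
  i=0: a_0=2, p_0 = 2*1 + 0 = 2, q_0 = 2*0 + 1 = 1.
  i=1: a_1=7, p_1 = 7*2 + 1 = 15, q_1 = 7*1 + 0 = 7.
  i=2: a_2=7, p_2 = 7*15 + 2 = 107, q_2 = 7*7 + 1 = 50.
  i=3: a_3=1, p_3 = 1*107 + 15 = 122, q_3 = 1*50 + 7 = 57.
  i=4: a_4=2, p_4 = 2*122 + 107 = 351, q_4 = 2*57 + 50 = 164.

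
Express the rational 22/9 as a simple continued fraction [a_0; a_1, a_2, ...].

[2; 2, 4]

Run the Euclidean algorithm on 22 and 9; the successive quotients are the partial quotients a_0, a_1, ... (each step inverts the fractional part left over by the previous one):
  22 = 2*9 + 4, so a_0 = 2.
  9 = 2*4 + 1, so a_1 = 2.
  4 = 4*1 + 0, so a_2 = 4.
The remainder reaches 0 after 3 divisions, so the expansion has 3 partial quotients, read off in order.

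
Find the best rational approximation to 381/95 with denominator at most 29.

Expand x = 381/95 as a continued fraction with the Euclidean algorithm:
  381 = 4*95 + 1, so a_0 = 4.
  95 = 95*1 + 0, so a_1 = 95.
so x = [4; 95].
Convergents (p_i = a_i*p_{i-1} + p_{i-2}, q_i = a_i*q_{i-1} + q_{i-2} with p_{-2}=0, p_{-1}=1, q_{-2}=1, q_{-1}=0), until the denominator exceeds 29:
  i=0: a_0=4, p_0 = 4*1 + 0 = 4, q_0 = 4*0 + 1 = 1.
  i=1: a_1=95, p_1 = 95*4 + 1 = 381, q_1 = 95*1 + 0 = 95.
q_1 = 95 > 29, so the last convergent with denominator <= 29 is p_0/q_0 = 4/1.
The closest fraction with denominator <= 29 is either p_0/q_0 or the intermediate fraction (k*p_0 + p_{-1})/(k*q_0 + q_{-1}) with the largest k >= 1 whose denominator stays <= 29; these approach x as k grows, and every other convergent or intermediate fraction in range is farther away.
Largest k: floor((29 - q_{-1})/q_0) = floor((29 - 0)/1) = 29 (using the seeds p_{-1} = 1, q_{-1} = 0).
That gives (29*4 + 1)/(29*1 + 0) = 117/29.
Compare the errors: |x - 4/1| = |381*1 - 4*95|/(95*1) = 1/95, and |x - 117/29| = |381*29 - 117*95|/(95*29) = 66/2755.
Cross-multiplying, 1*2755 = 2755 < 6270 = 66*95, so 1/95 is smaller: the convergent 4/1 is closer to x than 117/29.

4/1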